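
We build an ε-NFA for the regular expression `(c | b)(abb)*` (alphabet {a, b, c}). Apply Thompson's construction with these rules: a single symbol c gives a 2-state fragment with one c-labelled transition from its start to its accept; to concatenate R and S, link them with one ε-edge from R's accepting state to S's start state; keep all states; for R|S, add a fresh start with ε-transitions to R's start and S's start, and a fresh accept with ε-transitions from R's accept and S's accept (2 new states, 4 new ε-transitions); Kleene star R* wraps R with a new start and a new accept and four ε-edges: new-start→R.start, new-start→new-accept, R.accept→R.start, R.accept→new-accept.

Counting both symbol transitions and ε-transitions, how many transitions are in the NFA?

16

Building bottom-up:
Each of the 5 symbol leaves contributes 1 transition (1 symbol, 0 ε).
  c | b = 6 transitions (2 symbol, 4 ε)
  abb = 5 transitions (3 symbol, 2 ε)
  (abb)* = 9 transitions (3 symbol, 6 ε)
  (c | b)(abb)* = 16 transitions (5 symbol, 11 ε)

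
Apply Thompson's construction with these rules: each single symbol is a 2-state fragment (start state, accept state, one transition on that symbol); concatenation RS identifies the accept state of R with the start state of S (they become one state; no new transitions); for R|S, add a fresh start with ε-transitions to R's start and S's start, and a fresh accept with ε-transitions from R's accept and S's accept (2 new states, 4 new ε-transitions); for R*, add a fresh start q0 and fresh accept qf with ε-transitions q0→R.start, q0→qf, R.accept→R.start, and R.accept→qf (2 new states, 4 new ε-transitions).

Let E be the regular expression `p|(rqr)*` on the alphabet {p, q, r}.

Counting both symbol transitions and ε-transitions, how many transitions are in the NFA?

Bottom-up over the parse tree:
Each of the 4 symbol leaves contributes 1 transition (1 symbol, 0 ε).
  rqr — 3 transitions (3 symbol, 0 ε)
  (rqr)* — 7 transitions (3 symbol, 4 ε)
  p|(rqr)* — 12 transitions (4 symbol, 8 ε)

12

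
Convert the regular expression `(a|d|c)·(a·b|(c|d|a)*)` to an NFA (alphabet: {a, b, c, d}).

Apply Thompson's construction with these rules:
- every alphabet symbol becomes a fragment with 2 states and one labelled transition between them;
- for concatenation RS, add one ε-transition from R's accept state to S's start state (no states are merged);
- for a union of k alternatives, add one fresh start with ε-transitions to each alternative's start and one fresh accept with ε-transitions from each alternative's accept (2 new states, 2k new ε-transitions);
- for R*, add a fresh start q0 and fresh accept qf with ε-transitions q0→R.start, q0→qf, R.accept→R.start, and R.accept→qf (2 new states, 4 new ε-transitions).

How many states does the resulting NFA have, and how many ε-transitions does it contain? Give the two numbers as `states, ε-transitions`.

24, 22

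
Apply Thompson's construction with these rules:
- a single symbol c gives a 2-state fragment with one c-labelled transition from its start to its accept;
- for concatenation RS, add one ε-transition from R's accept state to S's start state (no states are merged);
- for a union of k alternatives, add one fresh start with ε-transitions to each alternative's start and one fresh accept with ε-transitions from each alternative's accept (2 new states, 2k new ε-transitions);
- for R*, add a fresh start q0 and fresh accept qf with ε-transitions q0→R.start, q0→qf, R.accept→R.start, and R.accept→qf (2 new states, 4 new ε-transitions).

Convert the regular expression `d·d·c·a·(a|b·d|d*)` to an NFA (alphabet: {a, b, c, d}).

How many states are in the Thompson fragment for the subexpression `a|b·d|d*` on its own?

12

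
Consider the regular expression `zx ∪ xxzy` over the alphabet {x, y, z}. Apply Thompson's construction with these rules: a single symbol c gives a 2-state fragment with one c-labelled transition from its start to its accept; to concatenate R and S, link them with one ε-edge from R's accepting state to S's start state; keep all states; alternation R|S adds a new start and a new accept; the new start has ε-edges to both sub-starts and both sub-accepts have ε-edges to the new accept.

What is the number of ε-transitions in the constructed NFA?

8

Building bottom-up:
Each of the 6 symbol leaves contributes 0 ε-transitions.
  zx → 1 ε-transition
  xxzy → 3 ε-transitions
  zx ∪ xxzy → 8 ε-transitions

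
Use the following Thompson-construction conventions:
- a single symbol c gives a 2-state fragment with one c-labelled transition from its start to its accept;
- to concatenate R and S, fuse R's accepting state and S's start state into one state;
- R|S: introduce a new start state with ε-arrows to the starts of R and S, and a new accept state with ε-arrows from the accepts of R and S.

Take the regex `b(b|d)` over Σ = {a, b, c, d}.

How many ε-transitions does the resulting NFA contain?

4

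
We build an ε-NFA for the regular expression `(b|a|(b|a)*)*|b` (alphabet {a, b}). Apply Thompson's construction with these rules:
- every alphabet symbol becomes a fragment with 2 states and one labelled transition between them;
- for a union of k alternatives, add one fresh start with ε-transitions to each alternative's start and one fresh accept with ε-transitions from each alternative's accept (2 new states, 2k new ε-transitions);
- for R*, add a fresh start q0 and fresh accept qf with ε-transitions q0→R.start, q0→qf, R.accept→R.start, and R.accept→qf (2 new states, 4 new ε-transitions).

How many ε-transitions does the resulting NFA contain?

By structural recursion:
Each of the 5 symbol leaves contributes 0 ε-transitions.
  b|a : 4 ε-transitions
  (b|a)* : 8 ε-transitions
  b|a|(b|a)* : 14 ε-transitions
  (b|a|(b|a)*)* : 18 ε-transitions
  (b|a|(b|a)*)*|b : 22 ε-transitions

22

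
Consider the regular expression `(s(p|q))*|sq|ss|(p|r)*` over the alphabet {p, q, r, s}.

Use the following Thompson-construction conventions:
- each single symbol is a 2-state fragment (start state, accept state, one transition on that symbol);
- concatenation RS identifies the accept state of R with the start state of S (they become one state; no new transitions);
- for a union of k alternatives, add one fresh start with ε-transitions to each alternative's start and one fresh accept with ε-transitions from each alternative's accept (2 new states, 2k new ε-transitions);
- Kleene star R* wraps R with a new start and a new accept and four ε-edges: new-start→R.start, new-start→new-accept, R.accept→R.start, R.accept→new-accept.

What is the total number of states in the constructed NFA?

25

Building bottom-up:
Each of the 9 symbol leaves contributes a 2-state fragment.
  p|q — 6 states
  s(p|q) — 7 states
  (s(p|q))* — 9 states
  sq — 3 states
  ss — 3 states
  p|r — 6 states
  (p|r)* — 8 states
  (s(p|q))*|sq|ss|(p|r)* — 25 states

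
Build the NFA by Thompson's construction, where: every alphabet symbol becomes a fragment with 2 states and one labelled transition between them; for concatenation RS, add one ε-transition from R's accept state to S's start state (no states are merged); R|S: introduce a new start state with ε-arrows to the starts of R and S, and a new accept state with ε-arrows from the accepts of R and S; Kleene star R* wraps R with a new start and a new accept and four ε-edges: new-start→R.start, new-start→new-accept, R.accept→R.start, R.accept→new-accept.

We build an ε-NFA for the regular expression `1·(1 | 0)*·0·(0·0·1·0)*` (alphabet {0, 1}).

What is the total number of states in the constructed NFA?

Bottom-up over the parse tree:
Each of the 8 symbol leaves contributes a 2-state fragment.
  1 | 0 — 6 states
  (1 | 0)* — 8 states
  0·0·1·0 — 8 states
  (0·0·1·0)* — 10 states
  1·(1 | 0)*·0·(0·0·1·0)* — 22 states

22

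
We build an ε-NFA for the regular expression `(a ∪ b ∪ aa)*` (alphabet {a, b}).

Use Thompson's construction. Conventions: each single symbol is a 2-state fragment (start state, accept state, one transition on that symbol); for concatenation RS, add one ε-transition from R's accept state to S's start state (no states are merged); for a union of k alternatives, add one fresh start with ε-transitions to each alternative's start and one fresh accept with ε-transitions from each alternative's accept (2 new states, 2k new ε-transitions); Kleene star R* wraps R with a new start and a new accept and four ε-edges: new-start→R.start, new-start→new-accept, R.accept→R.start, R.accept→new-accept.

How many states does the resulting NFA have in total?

12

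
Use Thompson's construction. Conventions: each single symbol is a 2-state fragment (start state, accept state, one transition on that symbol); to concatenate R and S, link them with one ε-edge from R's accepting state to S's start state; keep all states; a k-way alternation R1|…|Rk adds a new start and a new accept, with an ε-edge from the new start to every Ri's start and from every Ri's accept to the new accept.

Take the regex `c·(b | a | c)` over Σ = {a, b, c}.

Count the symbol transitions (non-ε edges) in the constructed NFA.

Building bottom-up:
Each of the 4 symbol leaves contributes exactly 1 symbol transition.
  b | a | c = 3 symbol transitions
  c·(b | a | c) = 4 symbol transitions

4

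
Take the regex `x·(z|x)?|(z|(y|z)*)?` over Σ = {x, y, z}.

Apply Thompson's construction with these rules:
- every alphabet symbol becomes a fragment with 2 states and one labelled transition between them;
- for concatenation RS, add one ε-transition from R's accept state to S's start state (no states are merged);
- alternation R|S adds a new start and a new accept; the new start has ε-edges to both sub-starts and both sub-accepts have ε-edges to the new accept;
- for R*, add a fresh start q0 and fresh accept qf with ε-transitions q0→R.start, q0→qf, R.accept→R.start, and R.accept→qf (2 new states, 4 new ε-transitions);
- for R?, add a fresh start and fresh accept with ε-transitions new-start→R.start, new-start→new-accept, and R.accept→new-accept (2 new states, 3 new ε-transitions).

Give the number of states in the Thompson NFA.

26

By structural recursion:
Each of the 6 symbol leaves contributes a 2-state fragment.
  z|x : 6 states
  (z|x)? : 8 states
  x·(z|x)? : 10 states
  y|z : 6 states
  (y|z)* : 8 states
  z|(y|z)* : 12 states
  (z|(y|z)*)? : 14 states
  x·(z|x)?|(z|(y|z)*)? : 26 states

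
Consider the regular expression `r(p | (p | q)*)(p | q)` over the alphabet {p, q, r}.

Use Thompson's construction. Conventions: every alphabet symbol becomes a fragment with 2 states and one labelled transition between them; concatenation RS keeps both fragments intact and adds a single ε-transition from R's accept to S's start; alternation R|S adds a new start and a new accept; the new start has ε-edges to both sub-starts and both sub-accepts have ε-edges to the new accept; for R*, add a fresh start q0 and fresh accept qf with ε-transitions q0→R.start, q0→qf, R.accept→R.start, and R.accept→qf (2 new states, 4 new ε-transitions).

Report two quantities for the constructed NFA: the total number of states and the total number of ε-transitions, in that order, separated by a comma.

20, 18

Recursing over subexpressions:
Each of the 6 symbol leaves contributes 2 states and 0 ε-transitions.
  p | q : 6 states, 4 ε-transitions
  (p | q)* : 8 states, 8 ε-transitions
  p | (p | q)* : 12 states, 12 ε-transitions
  p | q : 6 states, 4 ε-transitions
  r(p | (p | q)*)(p | q) : 20 states, 18 ε-transitions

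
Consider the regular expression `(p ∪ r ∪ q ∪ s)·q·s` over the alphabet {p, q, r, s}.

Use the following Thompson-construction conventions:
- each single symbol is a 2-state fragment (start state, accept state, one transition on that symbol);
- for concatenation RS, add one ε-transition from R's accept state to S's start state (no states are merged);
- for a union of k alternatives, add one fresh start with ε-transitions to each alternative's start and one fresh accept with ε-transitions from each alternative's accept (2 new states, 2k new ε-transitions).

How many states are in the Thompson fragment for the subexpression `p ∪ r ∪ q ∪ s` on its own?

10

Fragment for `p ∪ r ∪ q ∪ s`:
Each of the 4 symbol leaves contributes a 2-state fragment.
  p ∪ r ∪ q ∪ s → 10 states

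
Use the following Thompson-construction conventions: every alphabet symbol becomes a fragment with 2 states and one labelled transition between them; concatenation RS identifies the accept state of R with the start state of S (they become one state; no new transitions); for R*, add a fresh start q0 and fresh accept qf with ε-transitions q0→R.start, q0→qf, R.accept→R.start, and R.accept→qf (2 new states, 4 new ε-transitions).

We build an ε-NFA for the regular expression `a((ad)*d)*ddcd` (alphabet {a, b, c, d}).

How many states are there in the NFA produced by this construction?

13

Building bottom-up:
Each of the 8 symbol leaves contributes a 2-state fragment.
  ad → 3 states
  (ad)* → 5 states
  (ad)*d → 6 states
  ((ad)*d)* → 8 states
  a((ad)*d)*ddcd → 13 states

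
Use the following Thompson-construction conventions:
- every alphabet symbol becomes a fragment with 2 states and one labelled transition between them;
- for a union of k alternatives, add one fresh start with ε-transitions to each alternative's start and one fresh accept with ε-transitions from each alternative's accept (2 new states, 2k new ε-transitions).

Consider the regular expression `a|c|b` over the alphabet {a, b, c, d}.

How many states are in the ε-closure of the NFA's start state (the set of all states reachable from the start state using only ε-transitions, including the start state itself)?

Work bottom-up. For each fragment F, track |ε-closure(F.start)| and whether F's accept lies in that closure (i.e. whether F accepts ε). A single-symbol fragment has closure size 1 and does not accept ε.
  a|c|b → C = 1 + 1 + 1 + 1 = 4 (the new accept is not ε-reachable since no branch accepts ε)

4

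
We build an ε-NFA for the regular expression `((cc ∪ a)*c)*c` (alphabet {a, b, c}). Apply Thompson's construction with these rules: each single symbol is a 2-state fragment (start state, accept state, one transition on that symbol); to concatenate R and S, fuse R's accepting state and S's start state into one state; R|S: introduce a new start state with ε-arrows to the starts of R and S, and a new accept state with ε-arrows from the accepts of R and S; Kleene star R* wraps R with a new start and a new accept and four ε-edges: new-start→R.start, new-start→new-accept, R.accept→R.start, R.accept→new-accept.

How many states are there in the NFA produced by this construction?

13

Per subexpression:
Each of the 5 symbol leaves contributes a 2-state fragment.
  cc : 3 states
  cc ∪ a : 7 states
  (cc ∪ a)* : 9 states
  (cc ∪ a)*c : 10 states
  ((cc ∪ a)*c)* : 12 states
  ((cc ∪ a)*c)*c : 13 states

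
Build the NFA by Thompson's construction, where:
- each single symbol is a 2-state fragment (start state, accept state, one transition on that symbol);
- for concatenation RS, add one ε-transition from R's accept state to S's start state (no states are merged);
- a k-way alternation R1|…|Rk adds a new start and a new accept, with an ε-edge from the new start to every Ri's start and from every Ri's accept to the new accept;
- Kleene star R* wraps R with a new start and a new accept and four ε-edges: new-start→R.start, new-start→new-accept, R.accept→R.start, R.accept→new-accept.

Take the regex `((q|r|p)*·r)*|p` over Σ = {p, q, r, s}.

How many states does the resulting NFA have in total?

18

Recursing over subexpressions:
Each of the 5 symbol leaves contributes a 2-state fragment.
  q|r|p : 8 states
  (q|r|p)* : 10 states
  (q|r|p)*·r : 12 states
  ((q|r|p)*·r)* : 14 states
  ((q|r|p)*·r)*|p : 18 states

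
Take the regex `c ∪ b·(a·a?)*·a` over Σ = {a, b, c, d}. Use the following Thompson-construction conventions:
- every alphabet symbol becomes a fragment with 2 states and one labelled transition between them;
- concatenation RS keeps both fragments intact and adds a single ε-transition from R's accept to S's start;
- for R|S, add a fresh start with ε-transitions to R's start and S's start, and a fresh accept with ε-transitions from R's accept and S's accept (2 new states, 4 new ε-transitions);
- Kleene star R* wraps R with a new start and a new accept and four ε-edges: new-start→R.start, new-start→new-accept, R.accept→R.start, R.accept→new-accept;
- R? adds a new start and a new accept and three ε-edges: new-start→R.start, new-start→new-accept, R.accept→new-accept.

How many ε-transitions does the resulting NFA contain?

14

By structural recursion:
Each of the 5 symbol leaves contributes 0 ε-transitions.
  a? = 3 ε-transitions
  a·a? = 4 ε-transitions
  (a·a?)* = 8 ε-transitions
  b·(a·a?)*·a = 10 ε-transitions
  c ∪ b·(a·a?)*·a = 14 ε-transitions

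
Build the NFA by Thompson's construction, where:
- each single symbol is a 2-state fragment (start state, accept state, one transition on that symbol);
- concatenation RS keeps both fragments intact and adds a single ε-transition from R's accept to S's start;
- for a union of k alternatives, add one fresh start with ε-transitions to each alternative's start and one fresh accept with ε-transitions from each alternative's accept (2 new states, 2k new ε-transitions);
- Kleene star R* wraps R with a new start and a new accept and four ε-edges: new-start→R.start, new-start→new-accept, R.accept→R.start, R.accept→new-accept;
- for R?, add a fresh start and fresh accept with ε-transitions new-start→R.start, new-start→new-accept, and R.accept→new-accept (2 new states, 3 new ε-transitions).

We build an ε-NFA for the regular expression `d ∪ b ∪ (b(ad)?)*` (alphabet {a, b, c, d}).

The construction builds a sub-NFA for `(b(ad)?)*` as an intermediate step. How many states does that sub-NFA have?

10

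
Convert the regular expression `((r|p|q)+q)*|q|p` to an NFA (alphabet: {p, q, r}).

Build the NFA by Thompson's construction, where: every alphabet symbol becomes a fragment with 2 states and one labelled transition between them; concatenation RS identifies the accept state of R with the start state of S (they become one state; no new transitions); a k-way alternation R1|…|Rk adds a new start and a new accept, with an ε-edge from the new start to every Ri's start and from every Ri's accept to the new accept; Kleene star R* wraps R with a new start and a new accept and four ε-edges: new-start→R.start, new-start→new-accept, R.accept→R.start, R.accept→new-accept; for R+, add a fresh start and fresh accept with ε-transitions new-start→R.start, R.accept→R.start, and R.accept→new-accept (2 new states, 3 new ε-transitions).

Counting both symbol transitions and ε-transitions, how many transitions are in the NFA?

25

By structural recursion:
Each of the 6 symbol leaves contributes 1 transition (1 symbol, 0 ε).
  r|p|q — 9 transitions (3 symbol, 6 ε)
  (r|p|q)+ — 12 transitions (3 symbol, 9 ε)
  (r|p|q)+q — 13 transitions (4 symbol, 9 ε)
  ((r|p|q)+q)* — 17 transitions (4 symbol, 13 ε)
  ((r|p|q)+q)*|q|p — 25 transitions (6 symbol, 19 ε)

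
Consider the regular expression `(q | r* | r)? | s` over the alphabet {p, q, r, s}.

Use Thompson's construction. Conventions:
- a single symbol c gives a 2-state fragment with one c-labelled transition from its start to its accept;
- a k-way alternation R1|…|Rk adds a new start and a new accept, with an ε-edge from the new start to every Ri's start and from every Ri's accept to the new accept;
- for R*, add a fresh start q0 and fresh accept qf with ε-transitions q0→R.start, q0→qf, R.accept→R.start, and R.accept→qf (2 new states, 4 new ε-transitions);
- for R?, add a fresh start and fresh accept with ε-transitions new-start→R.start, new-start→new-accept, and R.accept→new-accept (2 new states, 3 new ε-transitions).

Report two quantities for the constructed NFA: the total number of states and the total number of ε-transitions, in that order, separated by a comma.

16, 17

Recursing over subexpressions:
Each of the 4 symbol leaves contributes 2 states and 0 ε-transitions.
  r* = 4 states, 4 ε-transitions
  q | r* | r = 10 states, 10 ε-transitions
  (q | r* | r)? = 12 states, 13 ε-transitions
  (q | r* | r)? | s = 16 states, 17 ε-transitions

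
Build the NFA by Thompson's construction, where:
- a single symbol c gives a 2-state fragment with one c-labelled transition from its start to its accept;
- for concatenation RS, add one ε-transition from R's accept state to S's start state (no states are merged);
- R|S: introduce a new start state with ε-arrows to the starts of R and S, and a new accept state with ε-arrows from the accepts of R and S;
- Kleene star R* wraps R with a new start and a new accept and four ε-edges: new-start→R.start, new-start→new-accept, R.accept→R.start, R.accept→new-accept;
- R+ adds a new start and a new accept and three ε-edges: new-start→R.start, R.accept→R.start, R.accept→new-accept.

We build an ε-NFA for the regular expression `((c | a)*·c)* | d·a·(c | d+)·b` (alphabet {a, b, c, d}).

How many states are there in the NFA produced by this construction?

Bottom-up over the parse tree:
Each of the 8 symbol leaves contributes a 2-state fragment.
  c | a = 6 states
  (c | a)* = 8 states
  (c | a)*·c = 10 states
  ((c | a)*·c)* = 12 states
  d+ = 4 states
  c | d+ = 8 states
  d·a·(c | d+)·b = 14 states
  ((c | a)*·c)* | d·a·(c | d+)·b = 28 states

28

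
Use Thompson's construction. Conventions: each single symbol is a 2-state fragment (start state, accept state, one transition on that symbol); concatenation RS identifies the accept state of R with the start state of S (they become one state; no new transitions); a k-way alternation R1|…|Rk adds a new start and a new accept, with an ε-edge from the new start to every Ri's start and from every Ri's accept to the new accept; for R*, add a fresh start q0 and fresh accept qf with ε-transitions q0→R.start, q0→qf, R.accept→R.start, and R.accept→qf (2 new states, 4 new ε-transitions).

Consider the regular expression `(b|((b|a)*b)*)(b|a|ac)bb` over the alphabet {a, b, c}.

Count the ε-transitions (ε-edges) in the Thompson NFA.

22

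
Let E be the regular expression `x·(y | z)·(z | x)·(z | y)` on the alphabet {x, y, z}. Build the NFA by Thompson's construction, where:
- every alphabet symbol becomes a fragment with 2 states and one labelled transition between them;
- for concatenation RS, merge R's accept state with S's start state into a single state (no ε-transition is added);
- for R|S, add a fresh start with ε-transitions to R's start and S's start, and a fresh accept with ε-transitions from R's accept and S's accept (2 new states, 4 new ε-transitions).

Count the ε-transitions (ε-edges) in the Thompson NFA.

12

Building bottom-up:
Each of the 7 symbol leaves contributes 0 ε-transitions.
  y | z → 4 ε-transitions
  z | x → 4 ε-transitions
  z | y → 4 ε-transitions
  x·(y | z)·(z | x)·(z | y) → 12 ε-transitions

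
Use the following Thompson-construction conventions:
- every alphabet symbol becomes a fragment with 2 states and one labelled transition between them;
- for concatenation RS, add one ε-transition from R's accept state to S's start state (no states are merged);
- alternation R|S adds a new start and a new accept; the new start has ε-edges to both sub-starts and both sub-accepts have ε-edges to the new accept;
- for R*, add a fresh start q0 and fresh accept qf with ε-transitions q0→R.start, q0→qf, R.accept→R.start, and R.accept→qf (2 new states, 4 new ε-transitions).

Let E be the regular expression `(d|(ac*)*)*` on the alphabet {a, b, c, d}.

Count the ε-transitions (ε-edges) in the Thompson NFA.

Bottom-up over the parse tree:
Each of the 3 symbol leaves contributes 0 ε-transitions.
  c* — 4 ε-transitions
  ac* — 5 ε-transitions
  (ac*)* — 9 ε-transitions
  d|(ac*)* — 13 ε-transitions
  (d|(ac*)*)* — 17 ε-transitions

17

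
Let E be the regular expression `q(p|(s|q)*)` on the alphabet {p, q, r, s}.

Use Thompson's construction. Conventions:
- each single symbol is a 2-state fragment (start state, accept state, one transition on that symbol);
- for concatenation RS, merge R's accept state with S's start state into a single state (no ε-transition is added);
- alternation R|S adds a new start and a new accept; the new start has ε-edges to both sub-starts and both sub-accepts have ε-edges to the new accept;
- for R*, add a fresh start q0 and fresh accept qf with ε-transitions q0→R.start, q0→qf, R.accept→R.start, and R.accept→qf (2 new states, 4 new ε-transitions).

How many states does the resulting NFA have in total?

13

Per subexpression:
Each of the 4 symbol leaves contributes a 2-state fragment.
  s|q — 6 states
  (s|q)* — 8 states
  p|(s|q)* — 12 states
  q(p|(s|q)*) — 13 states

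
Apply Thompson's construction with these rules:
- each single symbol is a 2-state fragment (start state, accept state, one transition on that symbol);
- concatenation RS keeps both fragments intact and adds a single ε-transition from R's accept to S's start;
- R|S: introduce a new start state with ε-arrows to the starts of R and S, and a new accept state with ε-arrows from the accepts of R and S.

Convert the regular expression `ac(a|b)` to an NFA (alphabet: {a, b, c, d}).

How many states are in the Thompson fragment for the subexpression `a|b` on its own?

Fragment for `a|b`:
Each of the 2 symbol leaves contributes a 2-state fragment.
  a|b → 6 states

6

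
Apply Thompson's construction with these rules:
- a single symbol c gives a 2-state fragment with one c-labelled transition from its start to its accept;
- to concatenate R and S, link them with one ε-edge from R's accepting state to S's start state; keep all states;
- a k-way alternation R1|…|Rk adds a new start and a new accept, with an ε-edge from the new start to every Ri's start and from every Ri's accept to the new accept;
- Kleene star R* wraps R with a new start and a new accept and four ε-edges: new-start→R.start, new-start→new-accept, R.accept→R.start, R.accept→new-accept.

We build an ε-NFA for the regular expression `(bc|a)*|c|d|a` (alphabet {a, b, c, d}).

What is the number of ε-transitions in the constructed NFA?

By structural recursion:
Each of the 6 symbol leaves contributes 0 ε-transitions.
  bc : 1 ε-transition
  bc|a : 5 ε-transitions
  (bc|a)* : 9 ε-transitions
  (bc|a)*|c|d|a : 17 ε-transitions

17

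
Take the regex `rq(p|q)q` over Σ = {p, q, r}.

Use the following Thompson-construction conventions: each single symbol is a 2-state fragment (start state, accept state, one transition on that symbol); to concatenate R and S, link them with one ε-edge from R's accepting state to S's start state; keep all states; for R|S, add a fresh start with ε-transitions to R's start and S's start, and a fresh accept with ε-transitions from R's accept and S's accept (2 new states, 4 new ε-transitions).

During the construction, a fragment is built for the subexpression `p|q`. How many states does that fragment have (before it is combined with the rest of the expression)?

Fragment for `p|q`:
Each of the 2 symbol leaves contributes a 2-state fragment.
  p|q : 6 states

6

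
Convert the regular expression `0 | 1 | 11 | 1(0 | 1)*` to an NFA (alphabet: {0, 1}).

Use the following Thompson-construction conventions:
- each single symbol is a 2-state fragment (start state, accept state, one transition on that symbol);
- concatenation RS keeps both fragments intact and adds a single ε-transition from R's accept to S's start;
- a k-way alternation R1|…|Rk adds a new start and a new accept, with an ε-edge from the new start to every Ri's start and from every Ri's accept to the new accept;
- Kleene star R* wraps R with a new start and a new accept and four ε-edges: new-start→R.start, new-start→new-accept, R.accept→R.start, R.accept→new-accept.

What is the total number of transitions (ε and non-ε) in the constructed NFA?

Building bottom-up:
Each of the 7 symbol leaves contributes 1 transition (1 symbol, 0 ε).
  11 — 3 transitions (2 symbol, 1 ε)
  0 | 1 — 6 transitions (2 symbol, 4 ε)
  (0 | 1)* — 10 transitions (2 symbol, 8 ε)
  1(0 | 1)* — 12 transitions (3 symbol, 9 ε)
  0 | 1 | 11 | 1(0 | 1)* — 25 transitions (7 symbol, 18 ε)

25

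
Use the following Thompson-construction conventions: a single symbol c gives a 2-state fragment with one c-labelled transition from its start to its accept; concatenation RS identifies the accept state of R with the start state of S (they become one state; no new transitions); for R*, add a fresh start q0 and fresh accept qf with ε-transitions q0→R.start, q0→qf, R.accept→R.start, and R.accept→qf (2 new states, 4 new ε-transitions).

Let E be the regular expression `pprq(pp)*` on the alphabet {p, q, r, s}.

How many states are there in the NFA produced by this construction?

Building bottom-up:
Each of the 6 symbol leaves contributes a 2-state fragment.
  pp → 3 states
  (pp)* → 5 states
  pprq(pp)* → 9 states

9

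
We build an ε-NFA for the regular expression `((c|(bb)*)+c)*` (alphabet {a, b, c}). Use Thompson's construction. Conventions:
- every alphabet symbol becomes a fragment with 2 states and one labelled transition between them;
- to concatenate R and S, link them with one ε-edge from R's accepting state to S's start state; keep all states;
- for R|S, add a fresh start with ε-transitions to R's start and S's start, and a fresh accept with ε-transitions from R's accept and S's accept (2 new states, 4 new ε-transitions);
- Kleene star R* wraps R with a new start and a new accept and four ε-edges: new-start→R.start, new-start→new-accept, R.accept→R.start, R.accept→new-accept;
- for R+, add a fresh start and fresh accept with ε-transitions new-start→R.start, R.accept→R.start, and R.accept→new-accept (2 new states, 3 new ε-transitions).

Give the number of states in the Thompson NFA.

16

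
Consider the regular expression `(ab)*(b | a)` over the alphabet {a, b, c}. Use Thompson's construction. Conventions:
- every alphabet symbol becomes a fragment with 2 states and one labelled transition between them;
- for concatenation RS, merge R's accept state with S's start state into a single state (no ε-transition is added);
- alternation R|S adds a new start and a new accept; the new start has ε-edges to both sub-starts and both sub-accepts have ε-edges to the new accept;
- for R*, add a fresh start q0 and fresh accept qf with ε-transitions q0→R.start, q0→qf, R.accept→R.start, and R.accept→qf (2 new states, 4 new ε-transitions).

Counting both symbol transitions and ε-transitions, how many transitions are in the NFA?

12

Recursing over subexpressions:
Each of the 4 symbol leaves contributes 1 transition (1 symbol, 0 ε).
  ab → 2 transitions (2 symbol, 0 ε)
  (ab)* → 6 transitions (2 symbol, 4 ε)
  b | a → 6 transitions (2 symbol, 4 ε)
  (ab)*(b | a) → 12 transitions (4 symbol, 8 ε)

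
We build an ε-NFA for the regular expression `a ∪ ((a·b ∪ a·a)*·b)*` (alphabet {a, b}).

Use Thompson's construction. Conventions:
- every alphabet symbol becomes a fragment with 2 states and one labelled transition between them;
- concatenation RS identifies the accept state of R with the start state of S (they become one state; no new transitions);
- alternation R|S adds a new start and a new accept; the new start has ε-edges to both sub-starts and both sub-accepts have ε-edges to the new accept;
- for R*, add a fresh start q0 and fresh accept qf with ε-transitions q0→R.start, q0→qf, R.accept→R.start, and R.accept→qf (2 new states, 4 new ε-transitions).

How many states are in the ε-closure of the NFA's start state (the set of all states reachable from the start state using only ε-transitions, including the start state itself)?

10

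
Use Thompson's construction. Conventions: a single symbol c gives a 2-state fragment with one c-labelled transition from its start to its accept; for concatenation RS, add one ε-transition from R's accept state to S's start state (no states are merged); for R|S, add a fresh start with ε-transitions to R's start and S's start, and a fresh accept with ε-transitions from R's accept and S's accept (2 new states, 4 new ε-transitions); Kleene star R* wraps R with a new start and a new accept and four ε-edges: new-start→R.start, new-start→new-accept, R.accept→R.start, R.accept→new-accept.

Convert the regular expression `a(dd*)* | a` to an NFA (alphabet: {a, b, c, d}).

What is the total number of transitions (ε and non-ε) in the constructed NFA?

Building bottom-up:
Each of the 4 symbol leaves contributes 1 transition (1 symbol, 0 ε).
  d* → 5 transitions (1 symbol, 4 ε)
  dd* → 7 transitions (2 symbol, 5 ε)
  (dd*)* → 11 transitions (2 symbol, 9 ε)
  a(dd*)* → 13 transitions (3 symbol, 10 ε)
  a(dd*)* | a → 18 transitions (4 symbol, 14 ε)

18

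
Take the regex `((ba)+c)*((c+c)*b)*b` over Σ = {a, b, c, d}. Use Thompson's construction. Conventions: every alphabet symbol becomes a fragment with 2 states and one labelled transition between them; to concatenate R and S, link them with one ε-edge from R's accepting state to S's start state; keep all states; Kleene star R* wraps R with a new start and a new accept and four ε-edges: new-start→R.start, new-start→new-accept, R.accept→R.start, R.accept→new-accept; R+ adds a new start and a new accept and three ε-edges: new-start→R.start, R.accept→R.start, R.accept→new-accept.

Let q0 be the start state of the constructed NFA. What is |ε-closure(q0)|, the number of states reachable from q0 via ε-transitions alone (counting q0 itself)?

12

Let C(F) = |ε-closure(F.start)| within fragment F, and note whether F accepts ε. Symbol fragments have C = 1 and do not accept ε. Then:
  ba — same as the first factor's closure: |closure| = 1
  (ba)+ — new start ε-reaches only the body's start; the new accept needs a symbol first: |closure| = 1 + 1 = 2
  (ba)+c — same as the first factor's closure: |closure| = 2
  ((ba)+c)* — |closure| = 1 (new start) + 2 (body) + 1 (new accept) = 4
  c+ — |closure| = 1 + 1 = 2 (the body doesn't accept ε, so the new accept is not reached)
  c+c — same as the first factor's closure: |closure| = 2
  (c+c)* — the star's fresh start ε-reaches both the body's start and the fresh accept: |closure| = 2 + 2 = 4
  (c+c)*b — the left operand accepts ε, so the closure extends into the next operand (via the concat ε-link); |closure| = 4 + 1 = 5
  ((c+c)*b)* — new start has ε-edges to the inner start and to the new accept, so |closure| = 2 + 5 = 7
  ((ba)+c)*((c+c)*b)*b — the left operand accepts ε, so the closure extends into the next operand (via the concat ε-link); |closure| = 4 + 7 + 1 = 12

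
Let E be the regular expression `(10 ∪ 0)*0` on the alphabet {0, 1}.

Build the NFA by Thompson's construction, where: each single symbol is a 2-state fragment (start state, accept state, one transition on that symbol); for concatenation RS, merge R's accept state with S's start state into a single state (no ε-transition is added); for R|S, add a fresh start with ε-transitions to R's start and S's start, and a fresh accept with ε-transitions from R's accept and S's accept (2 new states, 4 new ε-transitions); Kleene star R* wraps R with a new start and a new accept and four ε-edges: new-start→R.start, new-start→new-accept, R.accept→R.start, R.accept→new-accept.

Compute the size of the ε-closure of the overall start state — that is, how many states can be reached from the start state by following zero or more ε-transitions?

5

Work bottom-up. For each fragment F, track |ε-closure(F.start)| and whether F's accept lies in that closure (i.e. whether F accepts ε). A single-symbol fragment has closure size 1 and does not accept ε.
  10 → same as the first factor's closure: |closure| = 1
  10 ∪ 0 → new start ε-reaches every alternative's start; none of them accept ε, so the new accept is not reached: |closure| = 1 + 1 + 1 = 3
  (10 ∪ 0)* → the star's fresh start ε-reaches both the body's start and the fresh accept: |closure| = 2 + 3 = 5
  (10 ∪ 0)*0 → |closure| = 5 + (1−1) = 5 (closure spills across the concat boundary because the left factor accepts ε)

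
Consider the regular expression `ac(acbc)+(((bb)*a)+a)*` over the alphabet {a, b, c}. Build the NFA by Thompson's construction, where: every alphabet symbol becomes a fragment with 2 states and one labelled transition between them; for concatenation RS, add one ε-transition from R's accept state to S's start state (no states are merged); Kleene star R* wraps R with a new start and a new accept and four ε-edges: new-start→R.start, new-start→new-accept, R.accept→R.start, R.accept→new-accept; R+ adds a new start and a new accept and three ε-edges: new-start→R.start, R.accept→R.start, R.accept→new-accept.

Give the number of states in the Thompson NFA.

28

By structural recursion:
Each of the 10 symbol leaves contributes a 2-state fragment.
  acbc : 8 states
  (acbc)+ : 10 states
  bb : 4 states
  (bb)* : 6 states
  (bb)*a : 8 states
  ((bb)*a)+ : 10 states
  ((bb)*a)+a : 12 states
  (((bb)*a)+a)* : 14 states
  ac(acbc)+(((bb)*a)+a)* : 28 states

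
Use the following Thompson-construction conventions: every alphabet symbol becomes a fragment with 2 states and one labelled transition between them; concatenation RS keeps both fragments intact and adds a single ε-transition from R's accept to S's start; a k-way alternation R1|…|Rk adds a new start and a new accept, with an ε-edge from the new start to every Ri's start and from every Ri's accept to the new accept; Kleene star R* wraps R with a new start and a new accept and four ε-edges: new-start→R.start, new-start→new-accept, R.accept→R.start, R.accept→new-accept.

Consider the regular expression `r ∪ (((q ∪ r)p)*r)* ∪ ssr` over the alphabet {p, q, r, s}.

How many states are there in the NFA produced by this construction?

24

Building bottom-up:
Each of the 8 symbol leaves contributes a 2-state fragment.
  q ∪ r = 6 states
  (q ∪ r)p = 8 states
  ((q ∪ r)p)* = 10 states
  ((q ∪ r)p)*r = 12 states
  (((q ∪ r)p)*r)* = 14 states
  ssr = 6 states
  r ∪ (((q ∪ r)p)*r)* ∪ ssr = 24 states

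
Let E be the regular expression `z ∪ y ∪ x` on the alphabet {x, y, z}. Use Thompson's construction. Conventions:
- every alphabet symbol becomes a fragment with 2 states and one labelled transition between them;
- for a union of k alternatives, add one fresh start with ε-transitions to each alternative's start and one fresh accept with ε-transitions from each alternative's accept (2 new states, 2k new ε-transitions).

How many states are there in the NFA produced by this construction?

8

Per subexpression:
Each of the 3 symbol leaves contributes a 2-state fragment.
  z ∪ y ∪ x — 8 states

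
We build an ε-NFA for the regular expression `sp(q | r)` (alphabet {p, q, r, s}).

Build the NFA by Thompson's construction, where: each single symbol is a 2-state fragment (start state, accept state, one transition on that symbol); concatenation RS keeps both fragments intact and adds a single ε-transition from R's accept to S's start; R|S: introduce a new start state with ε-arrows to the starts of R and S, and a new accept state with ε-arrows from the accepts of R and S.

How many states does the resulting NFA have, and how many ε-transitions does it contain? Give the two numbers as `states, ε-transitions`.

Per subexpression:
Each of the 4 symbol leaves contributes 2 states and 0 ε-transitions.
  q | r : 6 states, 4 ε-transitions
  sp(q | r) : 10 states, 6 ε-transitions

10, 6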